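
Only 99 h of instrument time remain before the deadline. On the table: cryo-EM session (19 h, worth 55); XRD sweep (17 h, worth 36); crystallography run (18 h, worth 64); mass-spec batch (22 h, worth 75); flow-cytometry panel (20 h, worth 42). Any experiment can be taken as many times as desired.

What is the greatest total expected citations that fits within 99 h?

Greedy by ratio would take 5×crystallography run: 90 h used, total 320.
Replace 2×crystallography run with 2×mass-spec batch: the trade gains 22 net, giving 342 at 98 h.
The spare 1 h is too small for any remaining experiment, and no exchange beats 342.

342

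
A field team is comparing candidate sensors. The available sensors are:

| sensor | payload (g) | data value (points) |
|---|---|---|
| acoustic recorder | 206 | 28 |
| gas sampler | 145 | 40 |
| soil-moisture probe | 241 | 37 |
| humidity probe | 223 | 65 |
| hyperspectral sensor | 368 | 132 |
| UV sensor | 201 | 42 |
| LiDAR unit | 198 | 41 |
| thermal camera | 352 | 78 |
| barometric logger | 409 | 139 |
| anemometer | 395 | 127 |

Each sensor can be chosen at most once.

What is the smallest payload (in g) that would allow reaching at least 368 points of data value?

1145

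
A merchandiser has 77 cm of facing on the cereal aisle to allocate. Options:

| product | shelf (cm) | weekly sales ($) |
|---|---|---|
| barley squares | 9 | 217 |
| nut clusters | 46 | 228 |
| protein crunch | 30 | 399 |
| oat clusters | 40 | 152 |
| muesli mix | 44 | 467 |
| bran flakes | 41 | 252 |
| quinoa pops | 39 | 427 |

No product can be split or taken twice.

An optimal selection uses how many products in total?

Optimal total is 866.
One optimal bundle: protein crunch + muesli mix (74 cm).
All optima have 2 products.

2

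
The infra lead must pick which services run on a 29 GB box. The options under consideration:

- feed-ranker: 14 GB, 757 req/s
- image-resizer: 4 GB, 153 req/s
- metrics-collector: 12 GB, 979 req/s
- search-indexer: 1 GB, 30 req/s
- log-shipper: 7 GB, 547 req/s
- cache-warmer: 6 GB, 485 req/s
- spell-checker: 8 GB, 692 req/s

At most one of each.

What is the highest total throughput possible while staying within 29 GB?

2248

Greedy by ratio would take metrics-collector + search-indexer + cache-warmer + spell-checker: 27 GB used, total 2186.
The 6 GB tied up in cache-warmer is better spent on log-shipper — total rises to 2248 (28 GB).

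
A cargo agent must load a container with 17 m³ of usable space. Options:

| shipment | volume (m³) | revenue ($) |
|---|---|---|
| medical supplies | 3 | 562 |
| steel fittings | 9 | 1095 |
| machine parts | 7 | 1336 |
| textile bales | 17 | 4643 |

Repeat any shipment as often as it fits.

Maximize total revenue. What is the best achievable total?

The ratio ordering already packs tightly: textile bales, 17 m³, 4643.

4643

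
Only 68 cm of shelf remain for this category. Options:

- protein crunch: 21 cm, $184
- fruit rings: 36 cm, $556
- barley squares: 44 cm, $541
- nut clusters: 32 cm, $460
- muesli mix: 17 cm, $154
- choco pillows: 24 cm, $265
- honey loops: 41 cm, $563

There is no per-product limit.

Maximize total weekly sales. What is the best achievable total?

Taking fruit rings + nut clusters: 68 cm used, 1016 in weekly sales.
That's the maximum — no swap from here does better than 1016.

1016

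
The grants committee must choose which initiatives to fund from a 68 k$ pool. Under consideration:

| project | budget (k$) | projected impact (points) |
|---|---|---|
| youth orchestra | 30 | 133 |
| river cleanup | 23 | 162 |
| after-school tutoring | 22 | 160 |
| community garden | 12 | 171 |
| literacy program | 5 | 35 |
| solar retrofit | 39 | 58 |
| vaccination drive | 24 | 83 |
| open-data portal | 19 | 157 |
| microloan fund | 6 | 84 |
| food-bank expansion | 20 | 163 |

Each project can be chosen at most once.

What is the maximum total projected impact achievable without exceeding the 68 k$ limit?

615

Density check — community garden 14.25, microloan fund 14.00, open-data portal 8.26, food-bank expansion 8.15 are the best per k$.
The ratio heuristic lands on community garden + literacy program + open-data portal + microloan fund + food-bank expansion (610) but leaves 6 k$ idle.
Replace open-data portal with river cleanup: the trade gains 5 net, giving 615 at 66 k$.
An exhaustive check of the 1024 subsets confirms 615.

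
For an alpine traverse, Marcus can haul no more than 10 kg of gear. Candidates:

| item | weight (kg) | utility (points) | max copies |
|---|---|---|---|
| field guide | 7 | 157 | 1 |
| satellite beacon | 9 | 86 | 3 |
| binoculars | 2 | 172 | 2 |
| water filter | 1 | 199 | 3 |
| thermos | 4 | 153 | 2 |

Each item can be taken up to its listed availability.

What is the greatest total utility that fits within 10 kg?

941

The ratio ordering already packs tightly: 2×binoculars + 3×water filter, 7 kg, 941.
No other feasible combination exceeds 941.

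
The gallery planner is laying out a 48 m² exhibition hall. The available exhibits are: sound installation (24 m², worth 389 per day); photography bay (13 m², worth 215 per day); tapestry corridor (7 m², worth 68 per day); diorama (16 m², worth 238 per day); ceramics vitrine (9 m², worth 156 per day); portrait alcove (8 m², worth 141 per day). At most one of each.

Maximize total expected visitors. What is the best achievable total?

The ratio heuristic lands on photography bay + diorama + ceramics vitrine + portrait alcove (750) but leaves 2 m² idle.
The 22 m² tied up in photography bay and ceramics vitrine is better spent on sound installation — total rises to 768 (48 m²).
Next best is sound installation + photography bay + ceramics vitrine at 760 (46 m²) — short by 8.

768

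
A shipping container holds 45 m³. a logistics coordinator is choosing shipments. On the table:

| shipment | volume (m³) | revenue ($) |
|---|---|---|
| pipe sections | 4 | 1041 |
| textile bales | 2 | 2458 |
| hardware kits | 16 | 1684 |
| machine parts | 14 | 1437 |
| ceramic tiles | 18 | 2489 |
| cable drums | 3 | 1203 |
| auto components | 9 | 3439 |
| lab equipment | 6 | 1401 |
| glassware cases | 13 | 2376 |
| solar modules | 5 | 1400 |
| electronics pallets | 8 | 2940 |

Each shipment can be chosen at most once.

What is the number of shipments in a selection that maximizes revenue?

Optimal total is 14858.
One optimal bundle: pipe sections + textile bales + cable drums + auto components + lab equipment + glassware cases + electronics pallets (45 m³).
All optima have 7 shipments.

7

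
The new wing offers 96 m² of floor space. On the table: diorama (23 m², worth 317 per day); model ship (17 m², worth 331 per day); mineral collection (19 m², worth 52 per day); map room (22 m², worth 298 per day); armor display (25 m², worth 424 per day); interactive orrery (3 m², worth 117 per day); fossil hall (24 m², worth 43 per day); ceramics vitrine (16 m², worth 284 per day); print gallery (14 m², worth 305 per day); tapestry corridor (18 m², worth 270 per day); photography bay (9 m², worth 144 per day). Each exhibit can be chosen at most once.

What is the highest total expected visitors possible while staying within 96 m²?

1731

Greedy by ratio would take model ship + armor display + interactive orrery + ceramics vitrine + print gallery + photography bay: 84 m² used, total 1605.
The 9 m² tied up in photography bay is better spent on tapestry corridor — total rises to 1731 (93 m²).
Next best is diorama + model ship + armor display + ceramics vitrine + print gallery at 1661 (95 m²) — short by 70.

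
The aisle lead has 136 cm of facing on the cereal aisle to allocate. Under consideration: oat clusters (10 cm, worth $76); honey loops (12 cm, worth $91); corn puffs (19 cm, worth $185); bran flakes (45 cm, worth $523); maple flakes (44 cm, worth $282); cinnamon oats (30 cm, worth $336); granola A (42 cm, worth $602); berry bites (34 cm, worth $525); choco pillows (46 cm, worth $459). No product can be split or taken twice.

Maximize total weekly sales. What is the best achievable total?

Ranking by ratio (weekly sales/cm): berry bites 15.44, granola A 14.33, bran flakes 11.62.
The ratio heuristic lands on oat clusters + bran flakes + granola A + berry bites (1726) but leaves 5 cm idle.
Replace oat clusters with honey loops: the trade gains 15 net, giving 1741 at 133 cm.

1741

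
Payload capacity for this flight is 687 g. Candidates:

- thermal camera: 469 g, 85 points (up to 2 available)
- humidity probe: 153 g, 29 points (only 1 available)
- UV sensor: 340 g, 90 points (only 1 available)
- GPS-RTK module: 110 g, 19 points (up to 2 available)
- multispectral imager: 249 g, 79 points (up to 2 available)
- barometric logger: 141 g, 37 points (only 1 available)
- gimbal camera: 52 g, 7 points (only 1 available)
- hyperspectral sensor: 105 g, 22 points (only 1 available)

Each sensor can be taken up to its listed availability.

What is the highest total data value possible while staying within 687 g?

195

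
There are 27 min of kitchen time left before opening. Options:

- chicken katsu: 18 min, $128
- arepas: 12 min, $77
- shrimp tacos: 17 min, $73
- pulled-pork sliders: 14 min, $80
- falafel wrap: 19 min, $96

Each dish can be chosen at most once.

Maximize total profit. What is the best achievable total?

157

By profit per min: chicken katsu 7.11, arepas 6.42, pulled-pork sliders 5.71, falafel wrap 5.05 lead.
Greedy by ratio would take chicken katsu: 18 min used, total 128.
Replace chicken katsu with arepas + pulled-pork sliders: the trade gains 29 net, giving 157 at 26 min.
Next best is chicken katsu at 128 (18 min) — short by 29.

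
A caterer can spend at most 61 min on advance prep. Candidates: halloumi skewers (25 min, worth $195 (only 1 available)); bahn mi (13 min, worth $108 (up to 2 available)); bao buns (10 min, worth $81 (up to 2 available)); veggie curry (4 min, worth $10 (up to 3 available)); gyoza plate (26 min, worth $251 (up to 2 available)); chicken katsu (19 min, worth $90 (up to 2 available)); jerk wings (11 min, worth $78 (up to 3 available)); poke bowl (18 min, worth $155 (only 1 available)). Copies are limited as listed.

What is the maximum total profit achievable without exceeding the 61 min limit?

527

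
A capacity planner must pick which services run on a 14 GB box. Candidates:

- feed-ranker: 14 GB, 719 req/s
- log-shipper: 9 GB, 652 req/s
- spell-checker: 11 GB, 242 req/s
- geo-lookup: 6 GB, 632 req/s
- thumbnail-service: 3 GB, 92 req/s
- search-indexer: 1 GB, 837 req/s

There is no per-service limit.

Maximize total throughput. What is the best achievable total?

11718

Best packing: 14×search-indexer — 14 GB, 11718 total.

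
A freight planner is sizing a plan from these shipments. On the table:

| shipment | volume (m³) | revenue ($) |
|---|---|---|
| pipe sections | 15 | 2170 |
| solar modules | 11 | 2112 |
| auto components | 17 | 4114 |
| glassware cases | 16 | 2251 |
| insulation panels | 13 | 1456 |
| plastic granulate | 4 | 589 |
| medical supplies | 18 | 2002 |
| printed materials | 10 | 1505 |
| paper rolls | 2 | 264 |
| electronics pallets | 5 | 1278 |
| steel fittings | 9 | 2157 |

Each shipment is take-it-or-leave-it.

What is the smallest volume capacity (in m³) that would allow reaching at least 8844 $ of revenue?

Minimise m³ subject to total revenue ≥ 8844.
Taking solar modules + auto components + plastic granulate + steel fittings gives 8972 (≥ 8844) for 41 m³.
Below 41 m³ the best achievable stays under 8844.

41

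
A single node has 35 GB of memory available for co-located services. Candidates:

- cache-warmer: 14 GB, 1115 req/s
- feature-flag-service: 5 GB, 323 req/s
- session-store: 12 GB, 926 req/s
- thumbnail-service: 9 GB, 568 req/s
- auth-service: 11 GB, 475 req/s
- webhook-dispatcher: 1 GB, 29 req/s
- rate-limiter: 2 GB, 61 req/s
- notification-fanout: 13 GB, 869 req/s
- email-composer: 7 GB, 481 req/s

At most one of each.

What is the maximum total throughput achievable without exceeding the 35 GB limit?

2609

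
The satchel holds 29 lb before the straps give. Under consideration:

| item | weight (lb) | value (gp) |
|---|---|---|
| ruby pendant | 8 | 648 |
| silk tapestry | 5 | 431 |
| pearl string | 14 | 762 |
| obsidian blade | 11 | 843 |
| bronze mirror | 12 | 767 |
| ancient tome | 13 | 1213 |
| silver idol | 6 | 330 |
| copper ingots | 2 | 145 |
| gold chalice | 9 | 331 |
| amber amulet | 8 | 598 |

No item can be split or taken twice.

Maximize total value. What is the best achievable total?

2487

The ratio heuristic lands on ruby pendant + silk tapestry + ancient tome + copper ingots (2437) but leaves 1 lb idle.
The 10 lb tied up in ruby pendant and copper ingots is better spent on obsidian blade — total rises to 2487 (29 lb).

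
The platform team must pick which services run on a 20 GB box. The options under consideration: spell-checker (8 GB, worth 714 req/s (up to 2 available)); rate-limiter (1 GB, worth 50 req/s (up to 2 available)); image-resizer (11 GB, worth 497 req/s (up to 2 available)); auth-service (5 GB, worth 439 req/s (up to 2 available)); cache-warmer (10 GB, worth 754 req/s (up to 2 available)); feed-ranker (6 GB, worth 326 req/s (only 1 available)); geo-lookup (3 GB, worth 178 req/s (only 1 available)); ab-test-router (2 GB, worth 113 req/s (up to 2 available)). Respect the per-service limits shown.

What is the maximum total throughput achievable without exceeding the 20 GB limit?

1705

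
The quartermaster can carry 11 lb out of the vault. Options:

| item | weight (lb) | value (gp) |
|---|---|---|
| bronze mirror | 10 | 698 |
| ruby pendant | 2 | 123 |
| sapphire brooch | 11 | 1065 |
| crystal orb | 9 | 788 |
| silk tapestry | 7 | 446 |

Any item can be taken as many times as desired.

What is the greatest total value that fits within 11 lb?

1065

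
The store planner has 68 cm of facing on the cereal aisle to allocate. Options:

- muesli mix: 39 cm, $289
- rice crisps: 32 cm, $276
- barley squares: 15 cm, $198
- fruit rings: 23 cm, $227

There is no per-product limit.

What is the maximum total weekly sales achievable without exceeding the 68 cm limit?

821

Filling by ratio: 4×barley squares for 792, with 8 cm left unused.
Replace barley squares with fruit rings: the trade gains 29 net, giving 821 at 68 cm.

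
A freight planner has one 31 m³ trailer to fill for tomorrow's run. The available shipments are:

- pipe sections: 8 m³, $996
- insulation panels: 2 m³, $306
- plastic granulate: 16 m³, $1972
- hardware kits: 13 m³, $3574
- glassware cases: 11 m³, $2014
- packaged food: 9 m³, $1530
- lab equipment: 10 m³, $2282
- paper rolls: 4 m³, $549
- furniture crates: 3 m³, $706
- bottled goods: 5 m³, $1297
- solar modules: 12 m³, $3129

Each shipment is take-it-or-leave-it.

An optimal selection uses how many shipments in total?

Optimal total is 8000.
hardware kits + bottled goods + solar modules hits 8000 at 30 m³.
Every optimal selection uses 3 shipments.

3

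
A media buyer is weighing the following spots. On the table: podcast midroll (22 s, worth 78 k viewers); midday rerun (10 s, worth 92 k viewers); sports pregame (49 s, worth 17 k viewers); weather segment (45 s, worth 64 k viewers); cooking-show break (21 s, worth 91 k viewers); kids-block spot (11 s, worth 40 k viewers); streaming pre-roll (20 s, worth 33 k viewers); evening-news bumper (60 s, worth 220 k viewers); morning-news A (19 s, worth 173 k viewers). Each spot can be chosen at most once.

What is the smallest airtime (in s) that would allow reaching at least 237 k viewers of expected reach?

Look for the lowest-airtime combination reaching 237.
midday rerun + morning-news A: 265 expected reach at 29 s.
No combination under 29 s hits 237.

29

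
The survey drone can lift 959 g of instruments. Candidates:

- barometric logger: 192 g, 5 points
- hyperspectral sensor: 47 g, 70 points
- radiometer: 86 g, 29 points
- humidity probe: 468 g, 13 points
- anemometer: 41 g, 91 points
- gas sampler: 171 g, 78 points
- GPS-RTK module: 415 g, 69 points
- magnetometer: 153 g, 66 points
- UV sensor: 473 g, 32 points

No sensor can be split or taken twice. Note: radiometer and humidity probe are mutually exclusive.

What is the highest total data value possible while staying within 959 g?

403

By data value per g: anemometer 2.22, hyperspectral sensor 1.49, gas sampler 0.46, magnetometer 0.43 lead.
The ratio ordering already packs tightly: hyperspectral sensor + radiometer + anemometer + gas sampler + GPS-RTK module + magnetometer, 913 g, 403.
Runner-up hyperspectral sensor + anemometer + gas sampler + GPS-RTK module + magnetometer tops out at 374.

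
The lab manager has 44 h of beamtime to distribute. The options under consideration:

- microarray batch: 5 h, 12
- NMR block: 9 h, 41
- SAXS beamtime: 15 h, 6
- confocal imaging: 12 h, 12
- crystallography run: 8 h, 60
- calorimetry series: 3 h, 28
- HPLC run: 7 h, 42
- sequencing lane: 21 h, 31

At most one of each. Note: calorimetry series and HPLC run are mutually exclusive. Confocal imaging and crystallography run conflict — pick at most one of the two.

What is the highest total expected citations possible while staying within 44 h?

Taking microarray batch + NMR block + SAXS beamtime + crystallography run + HPLC run: 44 h used, 161 in expected citations.
That's the maximum — no feasible swap from here does better than 161.

161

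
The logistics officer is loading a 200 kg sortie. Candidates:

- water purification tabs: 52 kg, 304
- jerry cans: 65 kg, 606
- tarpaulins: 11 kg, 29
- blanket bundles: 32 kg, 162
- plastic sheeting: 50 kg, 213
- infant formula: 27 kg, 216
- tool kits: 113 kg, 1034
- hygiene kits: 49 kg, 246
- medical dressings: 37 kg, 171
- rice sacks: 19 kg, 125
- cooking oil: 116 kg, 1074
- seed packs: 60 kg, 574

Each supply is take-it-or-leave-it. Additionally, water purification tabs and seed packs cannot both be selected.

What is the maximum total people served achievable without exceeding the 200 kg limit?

Greedy by ratio would take jerry cans + tarpaulins + infant formula + rice sacks + seed packs: 182 kg used, total 1550.
Replace jerry cans and tarpaulins and rice sacks with tool kits: the trade gains 274 net, giving 1824 at 200 kg.
That's the maximum — no feasible swap from here does better than 1824.

1824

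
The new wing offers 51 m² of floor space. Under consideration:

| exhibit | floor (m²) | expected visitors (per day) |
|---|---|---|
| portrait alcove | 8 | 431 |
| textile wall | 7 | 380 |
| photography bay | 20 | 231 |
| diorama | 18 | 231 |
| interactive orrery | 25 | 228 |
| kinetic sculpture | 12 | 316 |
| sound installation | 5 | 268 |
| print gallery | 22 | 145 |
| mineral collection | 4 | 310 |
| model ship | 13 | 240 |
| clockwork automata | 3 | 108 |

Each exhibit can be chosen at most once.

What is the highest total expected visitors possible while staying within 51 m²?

1945

Ranking by ratio (expected visitors/m²): mineral collection 77.50, textile wall 54.29, portrait alcove 53.88, sound installation 53.60.
Filling by ratio: portrait alcove + textile wall + kinetic sculpture + sound installation + mineral collection + clockwork automata for 1813, with 12 m² left unused.
The 3 m² tied up in clockwork automata is better spent on model ship — total rises to 1945 (49 m²).
No other feasible combination exceeds 1945.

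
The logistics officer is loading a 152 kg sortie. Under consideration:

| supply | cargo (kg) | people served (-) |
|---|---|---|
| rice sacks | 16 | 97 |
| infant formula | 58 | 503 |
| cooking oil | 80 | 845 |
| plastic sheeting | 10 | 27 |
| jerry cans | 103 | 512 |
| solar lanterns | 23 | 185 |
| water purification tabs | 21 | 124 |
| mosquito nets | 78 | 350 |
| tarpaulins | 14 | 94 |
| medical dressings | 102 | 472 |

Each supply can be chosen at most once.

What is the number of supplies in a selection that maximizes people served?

3

The maximum people served within 152 kg is 1442.
infant formula + cooking oil + tarpaulins hits 1442 at 152 kg.
Any selection reaching 1442 contains exactly 3 supplies.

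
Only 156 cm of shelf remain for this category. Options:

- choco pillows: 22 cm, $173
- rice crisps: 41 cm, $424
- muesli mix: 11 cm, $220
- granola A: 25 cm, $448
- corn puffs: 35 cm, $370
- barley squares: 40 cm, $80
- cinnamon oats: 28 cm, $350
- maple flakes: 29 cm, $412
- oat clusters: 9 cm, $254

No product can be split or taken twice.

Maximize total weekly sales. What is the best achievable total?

The ratio heuristic lands on muesli mix + granola A + corn puffs + cinnamon oats + maple flakes + oat clusters (2054) but leaves 19 cm idle.
The 28 cm tied up in cinnamon oats is better spent on rice crisps — total rises to 2128 (150 cm).

2128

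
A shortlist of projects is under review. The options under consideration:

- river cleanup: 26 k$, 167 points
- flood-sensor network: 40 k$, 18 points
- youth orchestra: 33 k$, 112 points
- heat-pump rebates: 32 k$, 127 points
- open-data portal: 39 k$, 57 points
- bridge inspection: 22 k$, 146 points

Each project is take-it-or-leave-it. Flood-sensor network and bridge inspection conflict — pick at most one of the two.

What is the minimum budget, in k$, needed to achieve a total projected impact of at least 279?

48

Look for the lowest-budget combination reaching 279.
river cleanup + bridge inspection reaches 313 using 48 k$.
Below 48 k$ the best achievable stays under 279.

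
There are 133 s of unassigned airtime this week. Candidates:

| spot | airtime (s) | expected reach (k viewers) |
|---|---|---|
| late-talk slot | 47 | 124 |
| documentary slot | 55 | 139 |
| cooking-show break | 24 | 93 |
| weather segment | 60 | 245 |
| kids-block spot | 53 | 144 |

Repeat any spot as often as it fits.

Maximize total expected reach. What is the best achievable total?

Density check — weather segment 4.08, cooking-show break 3.88, kids-block spot 2.72, late-talk slot 2.64 are the best per s.
Filling by ratio: 2×weather segment for 490, with 13 s left unused.
Dropping weather segment frees 60 s; slotting in 3×cooking-show break (72 s) lifts the total to 524 at 132 s.
That's the maximum — no swap from here does better than 524.

524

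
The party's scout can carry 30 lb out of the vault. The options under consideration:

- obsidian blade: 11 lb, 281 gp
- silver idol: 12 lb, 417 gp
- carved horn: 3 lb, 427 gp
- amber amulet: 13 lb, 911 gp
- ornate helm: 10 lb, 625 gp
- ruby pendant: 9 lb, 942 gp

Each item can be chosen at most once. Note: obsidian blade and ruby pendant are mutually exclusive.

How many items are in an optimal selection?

3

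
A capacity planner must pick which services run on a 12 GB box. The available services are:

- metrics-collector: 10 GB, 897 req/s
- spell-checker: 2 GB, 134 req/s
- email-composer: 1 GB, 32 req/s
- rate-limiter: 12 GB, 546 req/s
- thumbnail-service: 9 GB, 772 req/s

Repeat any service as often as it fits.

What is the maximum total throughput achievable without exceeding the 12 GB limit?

1031

Taking metrics-collector + spell-checker: 12 GB used, 1031 in throughput.
No other feasible combination exceeds 1031.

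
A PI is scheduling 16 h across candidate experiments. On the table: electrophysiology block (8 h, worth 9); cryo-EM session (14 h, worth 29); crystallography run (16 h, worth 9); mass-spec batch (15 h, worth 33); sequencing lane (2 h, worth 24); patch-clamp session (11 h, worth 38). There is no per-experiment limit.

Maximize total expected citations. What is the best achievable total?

192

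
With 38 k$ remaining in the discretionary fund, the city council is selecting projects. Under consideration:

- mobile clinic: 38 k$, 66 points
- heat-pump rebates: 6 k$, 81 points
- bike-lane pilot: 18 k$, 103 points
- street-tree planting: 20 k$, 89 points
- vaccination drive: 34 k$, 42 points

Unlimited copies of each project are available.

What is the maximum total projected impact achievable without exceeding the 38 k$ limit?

486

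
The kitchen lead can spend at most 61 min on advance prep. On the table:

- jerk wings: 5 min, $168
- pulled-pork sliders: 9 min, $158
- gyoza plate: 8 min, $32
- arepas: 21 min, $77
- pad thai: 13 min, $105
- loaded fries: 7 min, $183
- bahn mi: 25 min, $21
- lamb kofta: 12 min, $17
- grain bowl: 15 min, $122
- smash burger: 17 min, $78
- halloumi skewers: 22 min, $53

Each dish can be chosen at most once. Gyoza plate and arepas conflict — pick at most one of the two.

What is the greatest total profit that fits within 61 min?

Ranking by ratio (profit/min): jerk wings 33.60, loaded fries 26.14, pulled-pork sliders 17.56, grain bowl 8.13.
Taking jerk wings + pulled-pork sliders + gyoza plate + pad thai + loaded fries + grain bowl: 57 min used, 768 in profit.

768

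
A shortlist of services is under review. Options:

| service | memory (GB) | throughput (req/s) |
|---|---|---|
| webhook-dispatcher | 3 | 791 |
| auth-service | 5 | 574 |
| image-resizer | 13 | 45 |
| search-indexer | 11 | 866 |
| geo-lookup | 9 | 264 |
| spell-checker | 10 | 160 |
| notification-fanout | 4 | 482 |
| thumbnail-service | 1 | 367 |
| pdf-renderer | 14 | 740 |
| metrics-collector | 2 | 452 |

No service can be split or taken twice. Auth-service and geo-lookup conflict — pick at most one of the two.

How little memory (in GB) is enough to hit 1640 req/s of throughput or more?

Minimise GB subject to total throughput ≥ 1640.
webhook-dispatcher + notification-fanout + thumbnail-service reaches 1640 using 8 GB.
Below 8 GB the best achievable stays under 1640.

8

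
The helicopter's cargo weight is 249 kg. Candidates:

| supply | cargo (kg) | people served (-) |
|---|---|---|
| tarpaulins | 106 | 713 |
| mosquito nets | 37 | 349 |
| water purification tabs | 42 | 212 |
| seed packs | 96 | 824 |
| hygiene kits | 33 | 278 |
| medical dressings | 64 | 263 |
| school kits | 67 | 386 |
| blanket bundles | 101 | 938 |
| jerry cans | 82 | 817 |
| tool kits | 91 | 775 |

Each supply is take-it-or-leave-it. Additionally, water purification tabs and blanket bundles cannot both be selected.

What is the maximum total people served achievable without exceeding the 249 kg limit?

2268

Filling by ratio: mosquito nets + blanket bundles + jerry cans for 2104, with 29 kg left unused.
The 101 kg tied up in blanket bundles is better spent on seed packs + hygiene kits — total rises to 2268 (248 kg).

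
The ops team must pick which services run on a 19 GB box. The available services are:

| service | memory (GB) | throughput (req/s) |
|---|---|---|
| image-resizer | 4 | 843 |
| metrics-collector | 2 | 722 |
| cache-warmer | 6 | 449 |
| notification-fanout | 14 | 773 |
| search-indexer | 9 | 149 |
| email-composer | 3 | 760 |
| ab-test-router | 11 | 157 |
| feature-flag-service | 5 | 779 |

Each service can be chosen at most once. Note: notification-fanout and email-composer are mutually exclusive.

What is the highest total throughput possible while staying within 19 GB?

3104

Taking image-resizer + metrics-collector + email-composer + feature-flag-service: 14 GB used, 3104 in throughput.
Runner-up image-resizer + cache-warmer + email-composer + feature-flag-service tops out at 2831.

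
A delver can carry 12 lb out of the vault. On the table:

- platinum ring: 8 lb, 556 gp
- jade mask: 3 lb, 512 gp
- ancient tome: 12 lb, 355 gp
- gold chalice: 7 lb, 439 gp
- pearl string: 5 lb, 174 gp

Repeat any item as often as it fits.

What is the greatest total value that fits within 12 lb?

Density check — jade mask 170.67, platinum ring 69.50, gold chalice 62.71 are the best per lb.
Taking 4×jade mask: 12 lb used, 2048 in value.
Nothing else within 12 lb beats 2048.

2048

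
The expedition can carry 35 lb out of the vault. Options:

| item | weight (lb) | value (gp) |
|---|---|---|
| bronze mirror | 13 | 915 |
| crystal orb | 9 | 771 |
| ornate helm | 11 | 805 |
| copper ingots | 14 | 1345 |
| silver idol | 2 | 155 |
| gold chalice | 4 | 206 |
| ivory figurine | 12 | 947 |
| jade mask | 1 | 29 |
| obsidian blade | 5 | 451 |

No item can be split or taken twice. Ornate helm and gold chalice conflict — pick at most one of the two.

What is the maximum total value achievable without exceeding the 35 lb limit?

Greedy by ratio would take crystal orb + copper ingots + silver idol + gold chalice + jade mask + obsidian blade: 35 lb used, total 2957.
Reworking the packing: crystal orb + copper ingots + ivory figurine uses 35 lb and improves the total to 3063.

3063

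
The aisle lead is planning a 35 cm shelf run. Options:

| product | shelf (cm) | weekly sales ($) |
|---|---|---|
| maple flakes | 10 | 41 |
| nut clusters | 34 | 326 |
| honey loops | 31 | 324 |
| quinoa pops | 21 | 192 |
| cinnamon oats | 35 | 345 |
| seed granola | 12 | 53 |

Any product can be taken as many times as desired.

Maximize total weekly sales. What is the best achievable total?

345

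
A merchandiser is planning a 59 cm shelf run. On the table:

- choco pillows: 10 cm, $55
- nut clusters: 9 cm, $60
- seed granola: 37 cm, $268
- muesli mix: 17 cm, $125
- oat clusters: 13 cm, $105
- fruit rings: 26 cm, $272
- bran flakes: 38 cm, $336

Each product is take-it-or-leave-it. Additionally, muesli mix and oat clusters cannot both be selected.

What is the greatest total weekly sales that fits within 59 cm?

492

Density check — fruit rings 10.46, bran flakes 8.84, oat clusters 8.08 are the best per cm.
Best packing: choco pillows + nut clusters + oat clusters + fruit rings — 58 cm, 492 total.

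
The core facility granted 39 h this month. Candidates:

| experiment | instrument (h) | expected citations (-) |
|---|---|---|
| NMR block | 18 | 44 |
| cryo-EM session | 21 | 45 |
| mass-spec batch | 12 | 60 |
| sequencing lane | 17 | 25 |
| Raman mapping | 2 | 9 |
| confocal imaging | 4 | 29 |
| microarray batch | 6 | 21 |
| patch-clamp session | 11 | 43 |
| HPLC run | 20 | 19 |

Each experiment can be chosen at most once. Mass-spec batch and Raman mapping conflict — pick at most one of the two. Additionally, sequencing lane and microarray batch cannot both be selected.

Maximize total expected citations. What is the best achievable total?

153

Ranking by ratio (expected citations/h): confocal imaging 7.25, mass-spec batch 5.00, Raman mapping 4.50, patch-clamp session 3.91.
Best packing: mass-spec batch + confocal imaging + microarray batch + patch-clamp session — 33 h, 153 total.
Every other selection either busts 39 h or breaks a pairing rule or fails to beat 153.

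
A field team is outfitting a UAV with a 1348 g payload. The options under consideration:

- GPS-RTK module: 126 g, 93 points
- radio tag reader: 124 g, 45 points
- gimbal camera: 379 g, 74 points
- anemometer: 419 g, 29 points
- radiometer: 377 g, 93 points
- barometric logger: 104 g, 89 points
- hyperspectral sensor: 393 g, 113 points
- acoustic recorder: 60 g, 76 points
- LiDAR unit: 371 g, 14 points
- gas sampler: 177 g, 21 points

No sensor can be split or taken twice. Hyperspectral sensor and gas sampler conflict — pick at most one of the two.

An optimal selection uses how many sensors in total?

6

Optimal total is 509.
For example GPS-RTK module + radio tag reader + radiometer + barometric logger + hyperspectral sensor + acoustic recorder achieves it, using 1184 g.
Every optimal selection uses 6 sensors.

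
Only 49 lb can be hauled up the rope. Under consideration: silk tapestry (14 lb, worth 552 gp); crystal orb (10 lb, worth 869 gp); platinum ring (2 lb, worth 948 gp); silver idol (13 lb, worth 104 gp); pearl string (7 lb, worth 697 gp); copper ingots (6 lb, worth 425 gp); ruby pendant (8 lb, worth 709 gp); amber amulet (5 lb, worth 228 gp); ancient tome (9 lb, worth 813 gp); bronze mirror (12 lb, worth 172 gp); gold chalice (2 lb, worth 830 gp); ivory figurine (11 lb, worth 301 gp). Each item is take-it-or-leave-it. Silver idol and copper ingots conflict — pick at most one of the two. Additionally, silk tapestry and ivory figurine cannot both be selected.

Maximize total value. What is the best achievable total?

Density check — platinum ring 474.00, gold chalice 415.00, pearl string 99.57 are the best per lb.
The ratio ordering already packs tightly: crystal orb + platinum ring + pearl string + copper ingots + ruby pendant + amber amulet + ancient tome + gold chalice, 49 lb, 5519.

5519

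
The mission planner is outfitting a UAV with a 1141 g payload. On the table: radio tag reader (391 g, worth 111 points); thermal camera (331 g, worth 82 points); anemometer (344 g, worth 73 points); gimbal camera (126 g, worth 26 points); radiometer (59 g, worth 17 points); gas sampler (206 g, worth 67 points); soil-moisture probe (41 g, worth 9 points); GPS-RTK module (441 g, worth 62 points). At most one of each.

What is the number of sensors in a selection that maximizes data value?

Best achievable data value is 303.
For example radio tag reader + thermal camera + gimbal camera + radiometer + gas sampler achieves it, using 1113 g.
Any selection reaching 303 contains exactly 5 sensors.

5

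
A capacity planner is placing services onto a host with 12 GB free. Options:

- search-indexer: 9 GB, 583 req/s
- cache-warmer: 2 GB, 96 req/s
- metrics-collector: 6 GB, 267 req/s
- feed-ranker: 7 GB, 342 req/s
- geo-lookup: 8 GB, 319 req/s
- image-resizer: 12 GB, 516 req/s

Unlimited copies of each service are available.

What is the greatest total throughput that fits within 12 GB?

679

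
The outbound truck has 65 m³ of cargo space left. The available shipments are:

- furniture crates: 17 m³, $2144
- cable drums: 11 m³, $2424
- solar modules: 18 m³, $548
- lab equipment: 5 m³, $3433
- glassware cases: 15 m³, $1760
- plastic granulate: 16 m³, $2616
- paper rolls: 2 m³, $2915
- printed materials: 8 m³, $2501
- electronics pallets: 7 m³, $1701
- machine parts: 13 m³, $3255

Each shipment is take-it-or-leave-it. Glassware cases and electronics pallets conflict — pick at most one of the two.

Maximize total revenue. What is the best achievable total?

Ranking by ratio (revenue/m³): paper rolls 1457.50, lab equipment 686.60, printed materials 312.62, machine parts 250.38.
The ratio ordering already packs tightly: cable drums + lab equipment + plastic granulate + paper rolls + printed materials + electronics pallets + machine parts, 62 m³, 18845.

18845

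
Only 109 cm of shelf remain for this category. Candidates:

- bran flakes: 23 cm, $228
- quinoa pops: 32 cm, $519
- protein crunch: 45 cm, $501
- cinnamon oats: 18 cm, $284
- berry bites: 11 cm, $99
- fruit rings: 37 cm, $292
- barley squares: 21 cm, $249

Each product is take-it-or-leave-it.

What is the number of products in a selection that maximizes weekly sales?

4

The maximum weekly sales within 109 cm is 1403.
For example quinoa pops + protein crunch + cinnamon oats + berry bites achieves it, using 106 cm.
All optima have 4 products.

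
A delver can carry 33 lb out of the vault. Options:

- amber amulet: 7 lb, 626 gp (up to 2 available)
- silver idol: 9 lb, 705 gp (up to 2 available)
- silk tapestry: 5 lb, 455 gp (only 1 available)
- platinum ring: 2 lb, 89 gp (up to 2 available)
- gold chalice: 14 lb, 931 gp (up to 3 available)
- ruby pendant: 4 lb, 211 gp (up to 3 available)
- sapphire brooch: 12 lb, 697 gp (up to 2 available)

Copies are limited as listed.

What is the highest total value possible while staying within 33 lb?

A density-first pass picks 2×amber amulet + silver idol + silk tapestry + ruby pendant — 2623 at 32 lb.
Replace silk tapestry and ruby pendant with silver idol: the trade gains 39 net, giving 2662 at 32 lb.

2662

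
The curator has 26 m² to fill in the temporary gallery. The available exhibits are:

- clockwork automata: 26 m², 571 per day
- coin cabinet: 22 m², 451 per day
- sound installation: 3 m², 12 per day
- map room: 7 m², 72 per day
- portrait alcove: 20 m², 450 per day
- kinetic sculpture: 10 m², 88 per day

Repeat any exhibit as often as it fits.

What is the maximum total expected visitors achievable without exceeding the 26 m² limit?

571

Taking the top-ratio exhibits first gives 2×sound installation + portrait alcove for 474 (26 m²).
Dropping 2×sound installation and portrait alcove frees 26 m²; slotting in clockwork automata (26 m²) lifts the total to 571 at 26 m².
Nothing else within 26 m² beats 571.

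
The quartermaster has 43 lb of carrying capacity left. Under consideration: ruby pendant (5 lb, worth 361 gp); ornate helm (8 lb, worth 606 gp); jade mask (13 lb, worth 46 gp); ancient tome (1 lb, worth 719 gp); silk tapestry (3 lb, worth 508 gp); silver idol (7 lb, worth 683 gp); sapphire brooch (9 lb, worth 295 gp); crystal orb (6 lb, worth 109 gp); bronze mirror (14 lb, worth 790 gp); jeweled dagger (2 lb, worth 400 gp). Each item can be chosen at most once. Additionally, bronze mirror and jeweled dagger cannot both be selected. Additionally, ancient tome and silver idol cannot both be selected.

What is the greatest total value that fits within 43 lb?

3279

Ruby pendant + ornate helm + ancient tome + silk tapestry + sapphire brooch + bronze mirror uses 40 of the 43 lb and totals 3279.
Runner-up ruby pendant + ornate helm + ancient tome + silk tapestry + crystal orb + bronze mirror tops out at 3093.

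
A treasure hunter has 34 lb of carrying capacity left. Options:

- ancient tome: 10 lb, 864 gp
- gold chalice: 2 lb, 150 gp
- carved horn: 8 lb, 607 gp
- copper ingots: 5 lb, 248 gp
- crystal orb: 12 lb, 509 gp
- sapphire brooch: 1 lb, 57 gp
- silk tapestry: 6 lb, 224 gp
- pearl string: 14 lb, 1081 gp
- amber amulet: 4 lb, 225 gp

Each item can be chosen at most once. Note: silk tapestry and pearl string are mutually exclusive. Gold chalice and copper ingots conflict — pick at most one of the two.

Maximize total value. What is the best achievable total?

2702

Ranking by ratio (value/lb): ancient tome 86.40, pearl string 77.21, carved horn 75.88, gold chalice 75.00.
Best packing: ancient tome + gold chalice + carved horn + pearl string — 34 lb, 2702 total.
No other feasible combination exceeds 2702.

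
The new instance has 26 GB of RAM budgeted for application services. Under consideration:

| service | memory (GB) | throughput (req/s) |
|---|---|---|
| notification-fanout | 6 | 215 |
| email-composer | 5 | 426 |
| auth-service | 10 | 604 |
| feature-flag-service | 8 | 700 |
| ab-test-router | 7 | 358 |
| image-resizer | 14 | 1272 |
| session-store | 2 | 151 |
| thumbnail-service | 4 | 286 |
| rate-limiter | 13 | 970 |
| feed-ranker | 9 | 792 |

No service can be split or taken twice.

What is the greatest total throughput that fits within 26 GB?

2258

By throughput per GB: image-resizer 90.86, feed-ranker 88.00, feature-flag-service 87.50 lead.
A density-first pass picks image-resizer + session-store + feed-ranker — 2215 at 25 GB.
The 11 GB tied up in session-store and feed-ranker is better spent on feature-flag-service + thumbnail-service — total rises to 2258 (26 GB).
That's the maximum — no swap from here does better than 2258.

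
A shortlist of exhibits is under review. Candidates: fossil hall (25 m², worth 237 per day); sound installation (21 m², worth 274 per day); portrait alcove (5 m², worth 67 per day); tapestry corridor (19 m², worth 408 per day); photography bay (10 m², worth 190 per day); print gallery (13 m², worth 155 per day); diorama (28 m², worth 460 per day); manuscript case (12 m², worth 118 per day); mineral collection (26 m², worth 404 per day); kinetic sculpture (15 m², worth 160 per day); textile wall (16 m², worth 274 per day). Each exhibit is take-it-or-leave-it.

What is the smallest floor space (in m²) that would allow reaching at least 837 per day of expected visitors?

45

Look for the lowest-floor combination reaching 837.
tapestry corridor + photography bay + textile wall: 872 expected visitors at 45 m².
Any bundle with less than 45 m² falls short of 837.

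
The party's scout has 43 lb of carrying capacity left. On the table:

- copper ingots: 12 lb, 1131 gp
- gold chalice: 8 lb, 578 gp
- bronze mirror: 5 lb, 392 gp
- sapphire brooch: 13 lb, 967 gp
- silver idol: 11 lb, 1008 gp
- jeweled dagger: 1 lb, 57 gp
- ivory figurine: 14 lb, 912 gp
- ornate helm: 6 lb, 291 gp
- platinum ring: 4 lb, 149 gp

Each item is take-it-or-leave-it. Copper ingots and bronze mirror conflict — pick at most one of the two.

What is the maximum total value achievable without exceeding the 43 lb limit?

Ranking by ratio (value/lb): copper ingots 94.25, silver idol 91.64, bronze mirror 78.40.
Best packing: copper ingots + sapphire brooch + silver idol + jeweled dagger + ornate helm — 43 lb, 3454 total.
Runner-up copper ingots + sapphire brooch + silver idol + ornate helm tops out at 3397.

3454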